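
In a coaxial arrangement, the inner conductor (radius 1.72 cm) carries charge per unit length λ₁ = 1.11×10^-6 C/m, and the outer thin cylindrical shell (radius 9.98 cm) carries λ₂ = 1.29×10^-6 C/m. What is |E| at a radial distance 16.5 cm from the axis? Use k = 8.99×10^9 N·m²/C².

E ≈ 2.62×10^5 V/m

Choose a coaxial cylinder of radius r = 16.5 cm (arbitrary length L) as the Gaussian surface (r > 9.98 cm, enclosing both).
λ_enc = λ₁ + λ₂ = (1.11e-6) + (1.29×10^-6) = 2.40×10^-6 C/m.
By Gauss's law (flux through the curved wall only), E·2πrL = λ_enc L/ε₀.
E = 2k|λ_enc|/r = 2(8.99×10^9)(2.40×10^-6)/(0.165) = 2.62×10^5 N/C.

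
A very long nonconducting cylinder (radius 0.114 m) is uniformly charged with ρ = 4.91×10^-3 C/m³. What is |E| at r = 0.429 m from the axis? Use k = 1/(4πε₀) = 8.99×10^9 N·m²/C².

Choose a coaxial cylinder of radius r = 0.429 m (arbitrary length L) as the Gaussian surface (r > 0.114 m, full cross-section enclosed).
λ_enc = ρ·πR² = (4.91e-3)π(0.114)² = 2.005×10^-4 C/m.
Applying ∮E·dA = Q_enc/ε₀ with the end caps contributing no flux:
E = 2k|λ_enc|/r = 2(8.99×10^9)(2.005e-4)/(0.429) = 8.40e6 N/C.

8.40e6 V/m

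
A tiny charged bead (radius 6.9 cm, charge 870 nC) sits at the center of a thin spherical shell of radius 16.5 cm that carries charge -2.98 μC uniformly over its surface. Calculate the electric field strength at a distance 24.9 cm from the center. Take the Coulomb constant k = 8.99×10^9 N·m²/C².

Take a concentric spherical Gaussian surface of radius r = 24.9 cm (r > 16.5 cm, enclosing both).
Q_enc = (870 nC) + (-2.98 μC) = -2.11×10^-6 C.
By Gauss's law, ∮E·dA = E·4πr² = Q_enc/ε₀.
E = k|Q_enc|/r² = (8.99×10^9)(2.11×10^-6)/(0.249)² = 3.06×10^5 N/C.

|E| ≈ 3.06×10^5 N/C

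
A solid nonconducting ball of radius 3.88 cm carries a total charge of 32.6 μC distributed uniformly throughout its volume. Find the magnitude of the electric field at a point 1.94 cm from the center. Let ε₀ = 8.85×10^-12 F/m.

By spherical symmetry E is radial; choose a Gaussian sphere of radius r = 1.94 cm (r < R).
Only the charge within r is enclosed: Q_enc = Q·(r/R)³ = (32.6 μC)·(1.94 cm/3.88 cm)³ = 4.075e-6 C.
Gauss's law: E·4πr² = Q_enc/ε₀.
E = |Q_enc|/(4πε₀r²) = (4.075×10^-6)/(4π·8.85×10^-12·(0.0194)²) = 9.74e7 N/C.

E ≈ 9.74e7 V/m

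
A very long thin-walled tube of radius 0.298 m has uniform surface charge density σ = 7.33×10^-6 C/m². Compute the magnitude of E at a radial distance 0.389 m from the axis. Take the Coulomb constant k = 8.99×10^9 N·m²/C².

Take a coaxial cylindrical Gaussian surface of radius r = 0.389 m and length L (r > 0.298 m).
The whole shell is enclosed: λ_enc = σ·2πR = (7.33×10^-6)·2π·(0.298) = 1.372×10^-5 C/m.
Applying ∮E·dA = Q_enc/ε₀ with the end caps contributing no flux:
E = 2k|λ_enc|/r = 2(8.99×10^9)(1.372×10^-5)/(0.389) = 6.34e5 N/C.

|E| = 6.34e5 N/C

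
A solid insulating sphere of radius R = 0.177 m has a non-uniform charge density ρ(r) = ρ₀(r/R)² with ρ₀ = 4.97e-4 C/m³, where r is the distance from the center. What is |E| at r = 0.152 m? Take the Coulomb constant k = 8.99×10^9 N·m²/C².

Use a concentric Gaussian sphere at r = 0.152 m (r < R).
Q_enc = ∫₀^r ρ(r')·4πr'² dr' = (4πρ₀/R²) ∫₀^r r'^4 dr' = 4πρ₀ r^5/(5·R²) = 3.235×10^-6 C.
By Gauss's law, ∮E·dA = E·4πr² = Q_enc/ε₀.
E = k|Q_enc|/r² = (8.99×10^9)(3.235e-6)/(0.152)² = 1.26×10^6 N/C.

|E| = 1.26×10^6 N/C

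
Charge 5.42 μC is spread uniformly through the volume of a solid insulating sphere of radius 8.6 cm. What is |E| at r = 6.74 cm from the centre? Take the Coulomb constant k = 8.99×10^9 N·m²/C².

E ≈ 5.16×10^6 V/m

Take a concentric spherical Gaussian surface of radius r = 6.74 cm (r < R).
Only the charge within r is enclosed: Q_enc = Q·(r/R)³ = (5.42 μC)·(6.74 cm/8.6 cm)³ = 2.609e-6 C.
Applying ∮E·dA = Q_enc/ε₀ with Φ = E(4πr²):
E = k|Q_enc|/r² = (8.99×10^9)(2.609×10^-6)/(0.0674)² = 5.16×10^6 N/C.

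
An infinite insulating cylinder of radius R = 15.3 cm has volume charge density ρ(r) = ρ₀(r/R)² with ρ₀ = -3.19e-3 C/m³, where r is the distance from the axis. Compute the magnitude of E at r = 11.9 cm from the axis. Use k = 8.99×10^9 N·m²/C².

Coaxial Gaussian cylinder, radius r = 11.9 cm, length L (r < R).
λ_enc = ∫₀^r ρ(r')·2πr' dr' = (2πρ₀/R²)·r^4/4 = -4.293×10^-5 C/m.
Gauss's law: E·2πrL = λ_enc L/ε₀.
E = 2k|λ_enc|/r = 2(8.99×10^9)(4.293×10^-5)/(0.119) = 6.49×10^6 N/C.

E ≈ 6.49×10^6 N/C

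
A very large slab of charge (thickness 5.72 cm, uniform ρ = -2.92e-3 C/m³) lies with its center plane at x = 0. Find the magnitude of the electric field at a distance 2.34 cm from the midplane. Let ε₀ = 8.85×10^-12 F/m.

By symmetry E is perpendicular to the slab. A Gaussian pillbox from −2.34 cm to +2.34 cm (face area A) lies entirely within the slab.
Q_enc = ρ·(2x)·A and flux = 2EA, so 2EA = 2ρxA/ε₀ ⇒ E = |ρ|x/ε₀.
E = (2.92e-3)(0.0234)/(8.85×10^-12) = 7.72×10^6 N/C.

E = 7.72×10^6 V/m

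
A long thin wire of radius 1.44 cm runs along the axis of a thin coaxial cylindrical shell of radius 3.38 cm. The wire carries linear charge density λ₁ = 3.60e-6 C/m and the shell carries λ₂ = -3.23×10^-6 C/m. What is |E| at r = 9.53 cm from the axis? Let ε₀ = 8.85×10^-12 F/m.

6.98e4 V/m

Take a coaxial cylindrical Gaussian surface of radius r = 9.53 cm and length L (r > 3.38 cm, enclosing both).
λ_enc = λ₁ + λ₂ = (3.60×10^-6) + (-3.23×10^-6) = 3.70e-7 C/m.
Since E is radial and uniform over the curved surface, Φ = E·2πrL = Q_enc/ε₀ = λ_enc L/ε₀.
E = |λ_enc|/(2πε₀r) = (3.70×10^-7)/(2π·8.85×10^-12·0.0953) = 6.98e4 N/C.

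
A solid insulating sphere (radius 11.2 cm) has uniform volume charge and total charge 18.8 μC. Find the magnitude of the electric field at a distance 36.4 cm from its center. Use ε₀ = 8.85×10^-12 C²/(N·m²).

|E| ≈ 1.28e6 V/m

Take a concentric spherical Gaussian surface of radius r = 36.4 cm (r > R, so the entire charge is enclosed).
Q_enc = 18.8 μC = 1.88×10^-5 C.
By Gauss's law, ∮E·dA = E·4πr² = Q_enc/ε₀.
E = |Q_enc|/(4πε₀r²) = (1.88×10^-5)/(4π·8.85×10^-12·(0.364)²) = 1.28e6 N/C.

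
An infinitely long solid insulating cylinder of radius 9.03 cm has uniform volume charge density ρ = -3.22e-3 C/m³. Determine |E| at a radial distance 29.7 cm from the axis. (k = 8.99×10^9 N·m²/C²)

E ≈ 4.99×10^6 N/C

Take a coaxial cylindrical Gaussian surface of radius r = 29.7 cm and length L (r > 9.03 cm, full cross-section enclosed).
λ_enc = ρ·πR² = (-3.22×10^-3)π(0.0903)² = -8.249e-5 C/m.
Since E is radial and uniform over the curved surface, Φ = E·2πrL = Q_enc/ε₀ = λ_enc L/ε₀.
E = 2k|λ_enc|/r = 2(8.99×10^9)(8.249×10^-5)/(0.297) = 4.99×10^6 N/C.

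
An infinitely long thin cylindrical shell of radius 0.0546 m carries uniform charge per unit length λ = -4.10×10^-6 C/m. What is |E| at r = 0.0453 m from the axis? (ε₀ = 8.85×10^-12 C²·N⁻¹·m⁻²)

|E| = 0 V/m

Take a coaxial cylindrical Gaussian surface of radius r = 0.0453 m and length L (r < 0.0546 m, inside the shell).
All the surface charge lies outside this cylinder: Q_enc = 0, hence E = 0.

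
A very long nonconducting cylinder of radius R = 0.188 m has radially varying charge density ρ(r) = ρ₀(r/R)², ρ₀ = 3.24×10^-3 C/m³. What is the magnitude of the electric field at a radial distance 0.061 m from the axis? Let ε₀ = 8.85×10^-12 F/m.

By cylindrical symmetry E is radial; use a coaxial Gaussian cylinder of radius 0.061 m and length L (r < R).
λ_enc = ∫₀^r ρ(r')·2πr' dr' = (2πρ₀/R²)·r^4/4 = 1.994×10^-6 C/m.
Applying ∮E·dA = Q_enc/ε₀ with the end caps contributing no flux:
E = |λ_enc|/(2πε₀r) = (1.994×10^-6)/(2π·8.85×10^-12·0.061) = 5.88e5 N/C.

E ≈ 5.88×10^5 N/C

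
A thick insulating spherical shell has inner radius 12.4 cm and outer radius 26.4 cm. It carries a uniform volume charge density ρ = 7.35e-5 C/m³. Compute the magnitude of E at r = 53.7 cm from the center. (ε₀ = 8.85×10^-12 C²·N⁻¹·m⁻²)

Symmetry ⇒ E = E(r) r̂. Gaussian sphere of radius r = 53.7 cm (r > 26.4 cm, enclosing the whole shell).
Q_enc = ρ·(4π/3)(b³ − a³) = (7.35×10^-5)·(4π/3)·((0.264)³ − (0.124)³) = 5.078×10^-6 C.
Applying ∮E·dA = Q_enc/ε₀ with Φ = E(4πr²):
E = |Q_enc|/(4πε₀r²) = (5.078×10^-6)/(4π·8.85×10^-12·(0.537)²) = 1.58e5 N/C.

E ≈ 1.58×10^5 N/C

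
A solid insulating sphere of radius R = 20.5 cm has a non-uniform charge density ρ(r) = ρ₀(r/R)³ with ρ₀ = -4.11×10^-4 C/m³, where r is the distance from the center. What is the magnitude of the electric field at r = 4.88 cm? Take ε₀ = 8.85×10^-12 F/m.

E ≈ 5.10e3 V/m

Use a concentric Gaussian sphere at r = 4.88 cm (r < R).
Q_enc = ∫₀^r ρ(r')·4πr'² dr' = (4πρ₀/R³) ∫₀^r r'^5 dr' = 4πρ₀ r^6/(6·R³) = -1.349e-9 C.
Applying ∮E·dA = Q_enc/ε₀ with Φ = E(4πr²):
E = |Q_enc|/(4πε₀r²) = (1.349×10^-9)/(4π·8.85×10^-12·(0.0488)²) = 5.10e3 N/C.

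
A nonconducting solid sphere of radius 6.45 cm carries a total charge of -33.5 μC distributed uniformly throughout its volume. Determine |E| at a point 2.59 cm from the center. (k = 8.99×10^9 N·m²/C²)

Take a concentric spherical Gaussian surface of radius r = 2.59 cm (r < R).
Only the charge within r is enclosed: Q_enc = Q·(r/R)³ = (-33.5 μC)·(2.59 cm/6.45 cm)³ = -2.169×10^-6 C.
Applying ∮E·dA = Q_enc/ε₀ with Φ = E(4πr²):
E = k|Q_enc|/r² = (8.99×10^9)(2.169×10^-6)/(0.0259)² = 2.91e7 N/C.

E ≈ 2.91×10^7 N/C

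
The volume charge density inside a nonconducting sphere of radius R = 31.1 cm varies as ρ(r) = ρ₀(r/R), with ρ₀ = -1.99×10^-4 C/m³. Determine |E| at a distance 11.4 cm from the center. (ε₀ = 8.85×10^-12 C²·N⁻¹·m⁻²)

Use a concentric Gaussian sphere at r = 11.4 cm (r < R).
Integrate the density: Q_enc = 4π ∫₀^r ρ₀(r'/R)^1 r'² dr' = 4πρ₀ r^4/(4·R) = -3.395×10^-7 C.
Gauss's law: E·4πr² = Q_enc/ε₀.
E = |Q_enc|/(4πε₀r²) = (3.395×10^-7)/(4π·8.85×10^-12·(0.114)²) = 2.35×10^5 N/C.

E = 2.35e5 V/m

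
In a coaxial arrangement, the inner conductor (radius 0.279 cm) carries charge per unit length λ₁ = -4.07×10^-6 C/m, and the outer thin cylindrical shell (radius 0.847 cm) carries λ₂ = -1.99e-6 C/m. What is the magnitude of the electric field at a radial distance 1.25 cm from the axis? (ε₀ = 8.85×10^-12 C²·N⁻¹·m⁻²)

Choose a coaxial cylinder of radius r = 1.25 cm (arbitrary length L) as the Gaussian surface (r > 0.847 cm, enclosing both).
λ_enc = λ₁ + λ₂ = (-4.07×10^-6) + (-1.99e-6) = -6.06×10^-6 C/m.
Gauss's law: E·2πrL = λ_enc L/ε₀.
E = |λ_enc|/(2πε₀r) = (6.06×10^-6)/(2π·8.85×10^-12·0.0125) = 8.72×10^6 N/C.

8.72×10^6 N/C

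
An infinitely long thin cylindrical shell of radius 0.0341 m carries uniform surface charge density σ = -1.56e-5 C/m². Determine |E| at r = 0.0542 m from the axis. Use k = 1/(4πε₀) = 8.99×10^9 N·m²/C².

|E| ≈ 1.11×10^6 N/C

By cylindrical symmetry E is radial; use a coaxial Gaussian cylinder of radius 0.0542 m and length L (r > 0.0341 m).
The whole shell is enclosed: λ_enc = σ·2πR = (-1.56×10^-5)·2π·(0.0341) = -3.342×10^-6 C/m.
Gauss's law: E·2πrL = λ_enc L/ε₀.
E = 2k|λ_enc|/r = 2(8.99×10^9)(3.342×10^-6)/(0.0542) = 1.11×10^6 N/C.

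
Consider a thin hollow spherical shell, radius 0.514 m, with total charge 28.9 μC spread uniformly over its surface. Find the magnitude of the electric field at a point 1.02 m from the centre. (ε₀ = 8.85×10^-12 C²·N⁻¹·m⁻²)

E ≈ 2.50×10^5 N/C

By spherical symmetry E is radial; choose a Gaussian sphere of radius r = 1.02 m (r > 0.514 m).
The entire shell is enclosed: Q_enc = 2.89×10^-5 C.
By Gauss's law, ∮E·dA = E·4πr² = Q_enc/ε₀.
E = |Q_enc|/(4πε₀r²) = (2.89×10^-5)/(4π·8.85×10^-12·(1.02)²) = 2.50×10^5 N/C.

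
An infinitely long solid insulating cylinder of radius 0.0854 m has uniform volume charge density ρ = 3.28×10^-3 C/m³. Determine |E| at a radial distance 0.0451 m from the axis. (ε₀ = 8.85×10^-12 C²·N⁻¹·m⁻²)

E ≈ 8.36×10^6 N/C

Choose a coaxial cylinder of radius r = 0.0451 m (arbitrary length L) as the Gaussian surface (r < R).
Charge inside radius r per length L is ρ·πr²·L, so λ_enc = ρπr² = 2.096×10^-5 C/m.
Applying ∮E·dA = Q_enc/ε₀ with the end caps contributing no flux:
E = |λ_enc|/(2πε₀r) = (2.096×10^-5)/(2π·8.85×10^-12·0.0451) = 8.36e6 N/C.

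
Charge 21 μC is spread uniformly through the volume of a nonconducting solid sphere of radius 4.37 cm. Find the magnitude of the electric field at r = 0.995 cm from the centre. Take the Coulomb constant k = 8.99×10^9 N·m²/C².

2.25×10^7 N/C

By spherical symmetry E is radial; choose a Gaussian sphere of radius r = 0.995 cm (r < R).
Only the charge within r is enclosed: Q_enc = Q·(r/R)³ = (21 μC)·(0.995 cm/4.37 cm)³ = 2.479×10^-7 C.
Applying ∮E·dA = Q_enc/ε₀ with Φ = E(4πr²):
E = k|Q_enc|/r² = (8.99×10^9)(2.479×10^-7)/(0.00995)² = 2.25e7 N/C.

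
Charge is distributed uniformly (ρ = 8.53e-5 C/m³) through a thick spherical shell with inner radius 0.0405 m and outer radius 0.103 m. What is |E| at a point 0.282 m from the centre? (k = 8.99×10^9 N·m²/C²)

E ≈ 4.15×10^4 N/C

By spherical symmetry E is radial; choose a Gaussian sphere of radius r = 0.282 m (r > 0.103 m, enclosing the whole shell).
Q_enc = ρ·(4π/3)(b³ − a³) = (8.53×10^-5)·(4π/3)·((0.103)³ − (0.0405)³) = 3.667e-7 C.
Gauss's law: E·4πr² = Q_enc/ε₀.
E = k|Q_enc|/r² = (8.99×10^9)(3.667×10^-7)/(0.282)² = 4.15×10^4 N/C.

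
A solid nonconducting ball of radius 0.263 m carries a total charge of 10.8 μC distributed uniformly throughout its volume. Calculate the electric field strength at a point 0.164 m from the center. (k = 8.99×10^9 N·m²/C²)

By spherical symmetry E is radial; choose a Gaussian sphere of radius r = 0.164 m (r < R).
Only the charge within r is enclosed: Q_enc = Q·(r/R)³ = (10.8 μC)·(0.164 m/0.263 m)³ = 2.619e-6 C.
Since E is radial and uniform over the Gaussian sphere, Φ = E·4πr² = Q_enc/ε₀.
E = k|Q_enc|/r² = (8.99×10^9)(2.619×10^-6)/(0.164)² = 8.75×10^5 N/C.

E = 8.75e5 N/C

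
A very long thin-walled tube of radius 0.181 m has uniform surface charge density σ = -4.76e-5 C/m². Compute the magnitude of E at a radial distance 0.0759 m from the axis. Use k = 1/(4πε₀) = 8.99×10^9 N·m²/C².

E = 0

Take a coaxial cylindrical Gaussian surface of radius r = 0.0759 m and length L (r < 0.181 m, inside the shell).
No charge is enclosed, so Gauss's law gives E·2πrL = 0 ⇒ E = 0.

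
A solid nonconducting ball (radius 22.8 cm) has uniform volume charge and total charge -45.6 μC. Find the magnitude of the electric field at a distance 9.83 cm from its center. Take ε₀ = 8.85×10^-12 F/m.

Use a concentric Gaussian sphere at r = 9.83 cm (r < R).
Only the charge within r is enclosed: Q_enc = Q·(r/R)³ = (-45.6 μC)·(9.83 cm/22.8 cm)³ = -3.654×10^-6 C.
Applying ∮E·dA = Q_enc/ε₀ with Φ = E(4πr²):
E = |Q_enc|/(4πε₀r²) = (3.654×10^-6)/(4π·8.85×10^-12·(0.0983)²) = 3.40×10^6 N/C.

3.40×10^6 N/C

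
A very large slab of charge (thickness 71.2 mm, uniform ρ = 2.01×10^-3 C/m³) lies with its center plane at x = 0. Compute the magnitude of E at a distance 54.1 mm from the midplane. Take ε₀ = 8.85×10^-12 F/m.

|E| = 8.09×10^6 V/m

The point |x| = 54.1 mm lies outside the slab (half-thickness 0.0356 m). A symmetric pillbox spanning the full slab encloses Q_enc = ρ·d·A.
Flux = 2EA ⇒ E = |ρ|d/(2ε₀), independent of distance outside.
E = (2.01×10^-3)(0.0712)/(2·8.85×10^-12) = 8.09×10^6 N/C.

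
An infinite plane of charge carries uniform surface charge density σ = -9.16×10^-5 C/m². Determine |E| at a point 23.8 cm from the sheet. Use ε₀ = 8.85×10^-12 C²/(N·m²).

5.18×10^6 V/m

Choose a cylindrical pillbox piercing the sheet, end faces (area A) parallel to it.
Only the two end caps contribute flux: Φ = 2EA. With Q_enc = σA, Gauss's law gives E = |σ|/(2ε₀).
E = |σ|/(2ε₀) = (9.16e-5)/(2·8.85×10^-12) = 5.18×10^6 N/C.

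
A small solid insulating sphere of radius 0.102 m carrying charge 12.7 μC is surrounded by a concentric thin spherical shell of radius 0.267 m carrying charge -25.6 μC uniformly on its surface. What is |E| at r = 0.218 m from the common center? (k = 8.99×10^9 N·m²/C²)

E ≈ 2.40×10^6 N/C

Take a concentric spherical Gaussian surface of radius r = 0.218 m (between the bodies, 0.102 m < r < 0.267 m).
Only the inner charge is enclosed; the outer shell contributes nothing inside itself. Q_enc = 12.7 μC = 1.27×10^-5 C.
Gauss's law: E·4πr² = Q_enc/ε₀.
E = k|Q_enc|/r² = (8.99×10^9)(1.27×10^-5)/(0.218)² = 2.40×10^6 N/C.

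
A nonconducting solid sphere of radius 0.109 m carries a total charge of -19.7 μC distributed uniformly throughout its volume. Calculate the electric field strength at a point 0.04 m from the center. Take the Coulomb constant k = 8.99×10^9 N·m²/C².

Take a concentric spherical Gaussian surface of radius r = 0.04 m (r < R).
For a uniform sphere the enclosed fraction is (r/R)³, so Q_enc = (-19.7 μC)(0.04/0.109)³ = -9.736×10^-7 C.
Gauss's law: E·4πr² = Q_enc/ε₀.
E = k|Q_enc|/r² = (8.99×10^9)(9.736×10^-7)/(0.04)² = 5.47×10^6 N/C.

|E| ≈ 5.47e6 N/C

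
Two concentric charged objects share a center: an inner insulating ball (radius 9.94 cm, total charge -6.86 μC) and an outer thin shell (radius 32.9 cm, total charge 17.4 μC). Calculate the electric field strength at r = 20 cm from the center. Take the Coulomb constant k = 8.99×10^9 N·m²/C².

|E| ≈ 1.54×10^6 V/m

Use a concentric Gaussian sphere at r = 20 cm (between the bodies, 9.94 cm < r < 32.9 cm).
Only the inner charge is enclosed; the outer shell contributes nothing inside itself. Q_enc = -6.86 μC = -6.86e-6 C.
Since E is radial and uniform over the Gaussian sphere, Φ = E·4πr² = Q_enc/ε₀.
E = k|Q_enc|/r² = (8.99×10^9)(6.86e-6)/(0.2)² = 1.54e6 N/C.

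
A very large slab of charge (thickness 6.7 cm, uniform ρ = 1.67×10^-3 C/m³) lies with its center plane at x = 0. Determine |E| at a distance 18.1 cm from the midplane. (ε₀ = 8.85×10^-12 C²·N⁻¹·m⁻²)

The point |x| = 18.1 cm lies outside the slab (half-thickness 0.0335 m). A symmetric pillbox spanning the full slab encloses Q_enc = ρ·d·A.
Flux = 2EA ⇒ E = |ρ|d/(2ε₀), independent of distance outside.
E = (1.67×10^-3)(0.067)/(2·8.85×10^-12) = 6.32×10^6 N/C.

6.32e6 V/m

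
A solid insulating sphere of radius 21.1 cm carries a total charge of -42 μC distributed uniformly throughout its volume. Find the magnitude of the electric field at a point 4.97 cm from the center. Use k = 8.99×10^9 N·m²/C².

2.00×10^6 N/C

By spherical symmetry E is radial; choose a Gaussian sphere of radius r = 4.97 cm (r < R).
For a uniform sphere the enclosed fraction is (r/R)³, so Q_enc = (-42 μC)(0.0497/0.211)³ = -5.489×10^-7 C.
By Gauss's law, ∮E·dA = E·4πr² = Q_enc/ε₀.
E = k|Q_enc|/r² = (8.99×10^9)(5.489×10^-7)/(0.0497)² = 2.00×10^6 N/C.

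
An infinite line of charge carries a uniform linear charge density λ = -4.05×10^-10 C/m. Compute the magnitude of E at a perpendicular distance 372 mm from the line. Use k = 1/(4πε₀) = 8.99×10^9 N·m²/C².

By cylindrical symmetry E is radial; use a coaxial Gaussian cylinder of radius 372 mm and length L.
Q_enc = λL, so λ_enc = -4.05e-10 C/m.
By Gauss's law (flux through the curved wall only), E·2πrL = λ_enc L/ε₀.
E = 2k|λ_enc|/r = 2(8.99×10^9)(4.05×10^-10)/(0.372) = 19.6 N/C.

19.6 V/m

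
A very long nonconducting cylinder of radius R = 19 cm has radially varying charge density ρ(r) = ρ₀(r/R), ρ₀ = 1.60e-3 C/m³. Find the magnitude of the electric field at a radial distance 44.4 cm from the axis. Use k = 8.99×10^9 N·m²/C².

Coaxial Gaussian cylinder, radius r = 44.4 cm, length L (r > R, full charge per length enclosed).
λ_enc = 2π ∫₀^R ρ₀(r'/R)^1 r' dr' = 2πρ₀R²/3 = 1.21e-4 C/m.
By Gauss's law (flux through the curved wall only), E·2πrL = λ_enc L/ε₀.
E = 2k|λ_enc|/r = 2(8.99×10^9)(1.21×10^-4)/(0.444) = 4.90e6 N/C.

E ≈ 4.90e6 N/C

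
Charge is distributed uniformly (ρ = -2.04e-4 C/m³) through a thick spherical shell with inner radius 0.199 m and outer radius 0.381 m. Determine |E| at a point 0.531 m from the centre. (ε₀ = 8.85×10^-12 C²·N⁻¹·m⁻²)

Take a concentric spherical Gaussian surface of radius r = 0.531 m (r > 0.381 m, enclosing the whole shell).
Q_enc = ρ·(4π/3)(b³ − a³) = (-2.04×10^-4)·(4π/3)·((0.381)³ − (0.199)³) = -4.053×10^-5 C.
By Gauss's law, ∮E·dA = E·4πr² = Q_enc/ε₀.
E = |Q_enc|/(4πε₀r²) = (4.053×10^-5)/(4π·8.85×10^-12·(0.531)²) = 1.29e6 N/C.

|E| = 1.29e6 V/m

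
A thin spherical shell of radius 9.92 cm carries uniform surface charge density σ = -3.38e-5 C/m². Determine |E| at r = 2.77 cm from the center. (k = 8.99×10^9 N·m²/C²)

|E| = 0 N/C

Use a concentric Gaussian sphere at r = 2.77 cm (inside the shell, r < 9.92 cm).
All the charge is outside the Gaussian surface: Q_enc = 0, hence E = 0 everywhere inside the shell.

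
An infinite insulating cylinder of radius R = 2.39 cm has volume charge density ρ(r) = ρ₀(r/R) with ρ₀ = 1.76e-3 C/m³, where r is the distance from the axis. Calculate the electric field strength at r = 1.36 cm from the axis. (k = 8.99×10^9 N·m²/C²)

Take a coaxial cylindrical Gaussian surface of radius r = 1.36 cm and length L (r < R).
λ_enc = ∫₀^r ρ(r')·2πr' dr' = (2πρ₀/R)·r^3/3 = 3.88×10^-7 C/m.
Since E is radial and uniform over the curved surface, Φ = E·2πrL = Q_enc/ε₀ = λ_enc L/ε₀.
E = 2k|λ_enc|/r = 2(8.99×10^9)(3.88×10^-7)/(0.0136) = 5.13e5 N/C.

E = 5.13×10^5 N/C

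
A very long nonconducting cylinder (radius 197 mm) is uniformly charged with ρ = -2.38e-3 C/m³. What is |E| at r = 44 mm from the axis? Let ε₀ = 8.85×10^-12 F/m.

Choose a coaxial cylinder of radius r = 44 mm (arbitrary length L) as the Gaussian surface (r < R).
Enclosed charge per unit length: λ_enc = ρ·πr² = (-2.38e-3)π(0.044)² = -1.448×10^-5 C/m.
By Gauss's law (flux through the curved wall only), E·2πrL = λ_enc L/ε₀.
E = |λ_enc|/(2πε₀r) = (1.448e-5)/(2π·8.85×10^-12·0.044) = 5.92×10^6 N/C.

E = 5.92×10^6 N/C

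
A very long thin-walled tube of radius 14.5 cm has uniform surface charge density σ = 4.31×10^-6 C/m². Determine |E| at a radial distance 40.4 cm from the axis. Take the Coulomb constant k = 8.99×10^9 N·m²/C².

Choose a coaxial cylinder of radius r = 40.4 cm (arbitrary length L) as the Gaussian surface (r > 14.5 cm).
The whole shell is enclosed: λ_enc = σ·2πR = (4.31×10^-6)·2π·(0.145) = 3.927×10^-6 C/m.
By Gauss's law (flux through the curved wall only), E·2πrL = λ_enc L/ε₀.
E = 2k|λ_enc|/r = 2(8.99×10^9)(3.927×10^-6)/(0.404) = 1.75e5 N/C.

|E| = 1.75×10^5 N/C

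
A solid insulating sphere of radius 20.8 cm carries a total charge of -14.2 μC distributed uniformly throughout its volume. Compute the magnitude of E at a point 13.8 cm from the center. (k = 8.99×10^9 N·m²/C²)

Symmetry ⇒ E = E(r) r̂. Gaussian sphere of radius r = 13.8 cm (r < R).
For a uniform sphere the enclosed fraction is (r/R)³, so Q_enc = (-14.2 μC)(0.138/0.208)³ = -4.147×10^-6 C.
Since E is radial and uniform over the Gaussian sphere, Φ = E·4πr² = Q_enc/ε₀.
E = k|Q_enc|/r² = (8.99×10^9)(4.147×10^-6)/(0.138)² = 1.96×10^6 N/C.

|E| = 1.96×10^6 N/C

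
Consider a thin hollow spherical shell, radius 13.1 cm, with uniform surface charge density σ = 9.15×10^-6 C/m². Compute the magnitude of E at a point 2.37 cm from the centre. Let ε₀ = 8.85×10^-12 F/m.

E = 0

Use a concentric Gaussian sphere at r = 2.37 cm (inside the shell, r < 13.1 cm).
No charge lies within this surface, so Q_enc = 0 and Gauss's law gives E·4πr² = 0 ⇒ E = 0.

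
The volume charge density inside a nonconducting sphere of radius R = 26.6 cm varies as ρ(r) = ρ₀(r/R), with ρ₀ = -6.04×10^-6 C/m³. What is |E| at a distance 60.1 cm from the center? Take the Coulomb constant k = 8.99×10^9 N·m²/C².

E = 8.89e3 N/C

Symmetry ⇒ E = E(r) r̂. Gaussian sphere of radius r = 60.1 cm (r > R, all charge enclosed).
Q_enc = 4π ∫₀^R ρ₀(r'/R)^1 r'² dr' = 4πρ₀R³/4 = -3.571×10^-7 C.
By Gauss's law, ∮E·dA = E·4πr² = Q_enc/ε₀.
E = k|Q_enc|/r² = (8.99×10^9)(3.571×10^-7)/(0.601)² = 8.89×10^3 N/C.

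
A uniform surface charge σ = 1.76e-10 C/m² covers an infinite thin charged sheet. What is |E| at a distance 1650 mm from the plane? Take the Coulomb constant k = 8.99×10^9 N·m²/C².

|E| ≈ 9.94 N/C

The symmetry is planar: E is normal to the sheet and the same magnitude on both sides. Take a pillbox straddling the sheet with end-cap area A.
Only the two end caps contribute flux: Φ = 2EA. With Q_enc = σA, Gauss's law gives E = |σ|/(2ε₀).
E = 2πk|σ| = 2π(8.99×10^9)(1.76×10^-10) = 9.94 N/C.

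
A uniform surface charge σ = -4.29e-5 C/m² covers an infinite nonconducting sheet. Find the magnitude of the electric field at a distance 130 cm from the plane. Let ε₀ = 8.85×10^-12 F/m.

By planar symmetry E is perpendicular to the sheet and uniform; use a Gaussian pillbox with flat faces of area A on each side of the sheet.
Flux Φ = 2EA and Q_enc = σA, so 2EA = σA/ε₀ ⇒ E = |σ|/(2ε₀), independent of distance.
E = |σ|/(2ε₀) = (4.29e-5)/(2·8.85×10^-12) = 2.42e6 N/C.

E = 2.42e6 V/m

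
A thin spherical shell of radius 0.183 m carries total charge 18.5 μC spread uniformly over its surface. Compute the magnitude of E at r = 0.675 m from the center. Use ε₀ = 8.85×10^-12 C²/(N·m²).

Take a concentric spherical Gaussian surface of radius r = 0.675 m (r > 0.183 m).
The entire shell is enclosed: Q_enc = 1.85×10^-5 C.
Applying ∮E·dA = Q_enc/ε₀ with Φ = E(4πr²):
E = |Q_enc|/(4πε₀r²) = (1.85×10^-5)/(4π·8.85×10^-12·(0.675)²) = 3.65e5 N/C.

E = 3.65×10^5 V/m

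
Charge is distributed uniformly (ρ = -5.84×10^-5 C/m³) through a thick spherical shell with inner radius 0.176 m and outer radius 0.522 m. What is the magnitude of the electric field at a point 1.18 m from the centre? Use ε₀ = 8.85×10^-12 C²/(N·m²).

2.16×10^5 N/C

Symmetry ⇒ E = E(r) r̂. Gaussian sphere of radius r = 1.18 m (r > 0.522 m, enclosing the whole shell).
Q_enc = ρ·(4π/3)(b³ − a³) = (-5.84×10^-5)·(4π/3)·((0.522)³ − (0.176)³) = -3.346×10^-5 C.
Gauss's law: E·4πr² = Q_enc/ε₀.
E = |Q_enc|/(4πε₀r²) = (3.346e-5)/(4π·8.85×10^-12·(1.18)²) = 2.16×10^5 N/C.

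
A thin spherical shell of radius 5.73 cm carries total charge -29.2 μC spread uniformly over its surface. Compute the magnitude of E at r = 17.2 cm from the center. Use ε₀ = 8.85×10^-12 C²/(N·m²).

E = 8.88e6 V/m

Take a concentric spherical Gaussian surface of radius r = 17.2 cm (r > 5.73 cm).
The entire shell is enclosed: Q_enc = -2.92×10^-5 C.
Since E is radial and uniform over the Gaussian sphere, Φ = E·4πr² = Q_enc/ε₀.
E = |Q_enc|/(4πε₀r²) = (2.92×10^-5)/(4π·8.85×10^-12·(0.172)²) = 8.88×10^6 N/C.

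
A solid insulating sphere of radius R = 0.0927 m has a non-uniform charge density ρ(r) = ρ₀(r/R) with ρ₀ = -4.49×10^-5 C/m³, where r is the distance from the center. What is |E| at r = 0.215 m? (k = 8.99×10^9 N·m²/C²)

|E| ≈ 2.19e4 V/m

By spherical symmetry E is radial; choose a Gaussian sphere of radius r = 0.215 m (r > R, all charge enclosed).
Q_enc = 4π ∫₀^R ρ₀(r'/R)^1 r'² dr' = 4πρ₀R³/4 = -1.124×10^-7 C.
Gauss's law: E·4πr² = Q_enc/ε₀.
E = k|Q_enc|/r² = (8.99×10^9)(1.124e-7)/(0.215)² = 2.19×10^4 N/C.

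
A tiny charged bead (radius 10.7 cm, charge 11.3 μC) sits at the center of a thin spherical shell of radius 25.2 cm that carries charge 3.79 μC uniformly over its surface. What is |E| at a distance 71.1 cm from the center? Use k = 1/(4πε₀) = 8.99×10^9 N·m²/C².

|E| ≈ 2.68×10^5 V/m

Symmetry ⇒ E = E(r) r̂. Gaussian sphere of radius r = 71.1 cm (r > 25.2 cm, enclosing both).
Q_enc = (11.3 μC) + (3.79 μC) = 1.509×10^-5 C.
By Gauss's law, ∮E·dA = E·4πr² = Q_enc/ε₀.
E = k|Q_enc|/r² = (8.99×10^9)(1.509×10^-5)/(0.711)² = 2.68e5 N/C.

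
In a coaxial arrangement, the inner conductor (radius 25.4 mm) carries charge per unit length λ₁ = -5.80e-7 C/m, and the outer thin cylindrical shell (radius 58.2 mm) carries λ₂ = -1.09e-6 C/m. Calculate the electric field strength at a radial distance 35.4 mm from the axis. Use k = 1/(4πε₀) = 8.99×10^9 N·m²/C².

Choose a coaxial cylinder of radius r = 35.4 mm (arbitrary length L) as the Gaussian surface (between the conductors, 25.4 mm < r < 58.2 mm).
The shell at 58.2 mm lies outside the Gaussian surface, so λ_enc = λ₁ = -5.80×10^-7 C/m.
Applying ∮E·dA = Q_enc/ε₀ with the end caps contributing no flux:
E = 2k|λ_enc|/r = 2(8.99×10^9)(5.80×10^-7)/(0.0354) = 2.95×10^5 N/C.

E = 2.95×10^5 N/C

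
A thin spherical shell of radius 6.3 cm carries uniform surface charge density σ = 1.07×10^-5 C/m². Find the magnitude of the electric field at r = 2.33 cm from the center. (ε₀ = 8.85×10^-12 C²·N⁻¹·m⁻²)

E = 0

Take a concentric spherical Gaussian surface of radius r = 2.33 cm (inside the shell, r < 6.3 cm).
All the charge is outside the Gaussian surface: Q_enc = 0, hence E = 0 everywhere inside the shell.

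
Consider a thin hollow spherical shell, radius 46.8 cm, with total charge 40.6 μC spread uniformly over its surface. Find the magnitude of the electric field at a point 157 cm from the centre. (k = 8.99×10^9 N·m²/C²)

E = 1.48e5 N/C

Take a concentric spherical Gaussian surface of radius r = 157 cm (r > 46.8 cm).
The entire shell is enclosed: Q_enc = 4.06×10^-5 C.
Applying ∮E·dA = Q_enc/ε₀ with Φ = E(4πr²):
E = k|Q_enc|/r² = (8.99×10^9)(4.06e-5)/(1.57)² = 1.48×10^5 N/C.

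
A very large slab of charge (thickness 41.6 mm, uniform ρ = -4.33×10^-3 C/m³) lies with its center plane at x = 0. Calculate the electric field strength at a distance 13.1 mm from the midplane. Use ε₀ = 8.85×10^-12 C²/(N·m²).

By symmetry E is perpendicular to the slab. A Gaussian pillbox from −13.1 mm to +13.1 mm (face area A) lies entirely within the slab.
Q_enc = ρ·(2x)·A and flux = 2EA, so 2EA = 2ρxA/ε₀ ⇒ E = |ρ|x/ε₀.
E = (4.33e-3)(0.0131)/(8.85×10^-12) = 6.41×10^6 N/C.

|E| = 6.41e6 N/C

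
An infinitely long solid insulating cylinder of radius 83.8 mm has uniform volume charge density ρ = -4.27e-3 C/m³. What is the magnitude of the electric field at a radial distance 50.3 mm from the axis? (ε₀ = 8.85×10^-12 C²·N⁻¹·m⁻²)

Choose a coaxial cylinder of radius r = 50.3 mm (arbitrary length L) as the Gaussian surface (r < R).
Enclosed charge per unit length: λ_enc = ρ·πr² = (-4.27×10^-3)π(0.0503)² = -3.394×10^-5 C/m.
Applying ∮E·dA = Q_enc/ε₀ with the end caps contributing no flux:
E = |λ_enc|/(2πε₀r) = (3.394e-5)/(2π·8.85×10^-12·0.0503) = 1.21×10^7 N/C.

|E| = 1.21×10^7 N/C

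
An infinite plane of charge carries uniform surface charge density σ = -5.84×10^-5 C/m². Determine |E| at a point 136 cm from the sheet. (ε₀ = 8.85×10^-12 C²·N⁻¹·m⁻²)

The symmetry is planar: E is normal to the sheet and the same magnitude on both sides. Take a pillbox straddling the sheet with end-cap area A.
Only the two end caps contribute flux: Φ = 2EA. With Q_enc = σA, Gauss's law gives E = |σ|/(2ε₀).
E = |σ|/(2ε₀) = (5.84×10^-5)/(2·8.85×10^-12) = 3.30×10^6 N/C.

|E| ≈ 3.30×10^6 N/C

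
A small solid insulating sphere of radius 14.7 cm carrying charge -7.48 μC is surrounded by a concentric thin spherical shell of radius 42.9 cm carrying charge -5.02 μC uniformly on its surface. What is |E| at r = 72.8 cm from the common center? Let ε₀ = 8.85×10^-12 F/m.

Symmetry ⇒ E = E(r) r̂. Gaussian sphere of radius r = 72.8 cm (r > 42.9 cm, enclosing both).
Q_enc = (-7.48 μC) + (-5.02 μC) = -1.25×10^-5 C.
Since E is radial and uniform over the Gaussian sphere, Φ = E·4πr² = Q_enc/ε₀.
E = |Q_enc|/(4πε₀r²) = (1.25×10^-5)/(4π·8.85×10^-12·(0.728)²) = 2.12×10^5 N/C.

E ≈ 2.12×10^5 N/C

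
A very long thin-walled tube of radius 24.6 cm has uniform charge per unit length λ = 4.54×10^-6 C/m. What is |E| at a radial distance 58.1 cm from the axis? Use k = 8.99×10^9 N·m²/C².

Take a coaxial cylindrical Gaussian surface of radius r = 58.1 cm and length L (r > 24.6 cm).
The full line charge is enclosed: λ_enc = 4.54×10^-6 C/m.
By Gauss's law (flux through the curved wall only), E·2πrL = λ_enc L/ε₀.
E = 2k|λ_enc|/r = 2(8.99×10^9)(4.54×10^-6)/(0.581) = 1.40×10^5 N/C.

E ≈ 1.40×10^5 V/m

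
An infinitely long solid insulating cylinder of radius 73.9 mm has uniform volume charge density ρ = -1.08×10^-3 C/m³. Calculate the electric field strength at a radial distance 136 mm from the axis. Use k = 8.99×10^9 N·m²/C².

E = 2.45×10^6 N/C

Take a coaxial cylindrical Gaussian surface of radius r = 136 mm and length L (r > 73.9 mm, full cross-section enclosed).
λ_enc = ρ·πR² = (-1.08e-3)π(0.0739)² = -1.853×10^-5 C/m.
Applying ∮E·dA = Q_enc/ε₀ with the end caps contributing no flux:
E = 2k|λ_enc|/r = 2(8.99×10^9)(1.853e-5)/(0.136) = 2.45×10^6 N/C.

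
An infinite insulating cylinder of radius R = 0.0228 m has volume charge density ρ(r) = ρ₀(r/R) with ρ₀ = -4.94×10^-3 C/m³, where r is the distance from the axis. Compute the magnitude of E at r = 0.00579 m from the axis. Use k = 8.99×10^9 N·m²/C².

2.74×10^5 N/C

Take a coaxial cylindrical Gaussian surface of radius r = 0.00579 m and length L (r < R).
λ_enc = ∫₀^r ρ(r')·2πr' dr' = (2πρ₀/R)·r^3/3 = -8.808×10^-8 C/m.
Gauss's law: E·2πrL = λ_enc L/ε₀.
E = 2k|λ_enc|/r = 2(8.99×10^9)(8.808×10^-8)/(0.00579) = 2.74e5 N/C.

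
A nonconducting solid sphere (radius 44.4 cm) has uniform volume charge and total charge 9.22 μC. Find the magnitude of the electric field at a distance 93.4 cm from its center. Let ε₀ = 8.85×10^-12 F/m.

|E| = 9.50×10^4 V/m

By spherical symmetry E is radial; choose a Gaussian sphere of radius r = 93.4 cm (r > R, so the entire charge is enclosed).
Q_enc = 9.22 μC = 9.22×10^-6 C.
Applying ∮E·dA = Q_enc/ε₀ with Φ = E(4πr²):
E = |Q_enc|/(4πε₀r²) = (9.22×10^-6)/(4π·8.85×10^-12·(0.934)²) = 9.50e4 N/C.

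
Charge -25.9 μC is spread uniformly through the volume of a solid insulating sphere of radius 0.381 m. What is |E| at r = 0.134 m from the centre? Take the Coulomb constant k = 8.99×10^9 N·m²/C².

|E| ≈ 5.64e5 N/C

Symmetry ⇒ E = E(r) r̂. Gaussian sphere of radius r = 0.134 m (r < R).
For a uniform sphere the enclosed fraction is (r/R)³, so Q_enc = (-25.9 μC)(0.134/0.381)³ = -1.127×10^-6 C.
Since E is radial and uniform over the Gaussian sphere, Φ = E·4πr² = Q_enc/ε₀.
E = k|Q_enc|/r² = (8.99×10^9)(1.127×10^-6)/(0.134)² = 5.64×10^5 N/C.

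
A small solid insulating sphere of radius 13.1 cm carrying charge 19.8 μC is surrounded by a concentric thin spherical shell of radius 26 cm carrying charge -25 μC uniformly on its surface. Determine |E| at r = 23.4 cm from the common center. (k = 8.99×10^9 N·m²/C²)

Symmetry ⇒ E = E(r) r̂. Gaussian sphere of radius r = 23.4 cm (between the bodies, 13.1 cm < r < 26 cm).
The shell at 26 cm lies outside the Gaussian surface, so Q_enc = 19.8 μC = 1.98e-5 C.
Gauss's law: E·4πr² = Q_enc/ε₀.
E = k|Q_enc|/r² = (8.99×10^9)(1.98×10^-5)/(0.234)² = 3.25×10^6 N/C.

|E| = 3.25×10^6 N/C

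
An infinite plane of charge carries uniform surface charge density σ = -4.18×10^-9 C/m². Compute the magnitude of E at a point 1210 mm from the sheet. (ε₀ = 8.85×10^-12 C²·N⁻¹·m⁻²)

|E| = 236 V/m

The symmetry is planar: E is normal to the sheet and the same magnitude on both sides. Take a pillbox straddling the sheet with end-cap area A.
Only the two end caps contribute flux: Φ = 2EA. With Q_enc = σA, Gauss's law gives E = |σ|/(2ε₀).
E = |σ|/(2ε₀) = (4.18×10^-9)/(2·8.85×10^-12) = 236 N/C.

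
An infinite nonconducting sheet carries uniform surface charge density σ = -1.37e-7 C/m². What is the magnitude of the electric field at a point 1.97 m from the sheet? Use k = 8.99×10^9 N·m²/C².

|E| ≈ 7.74e3 V/m

By planar symmetry E is perpendicular to the sheet and uniform; use a Gaussian pillbox with flat faces of area A on each side of the sheet.
Only the two end caps contribute flux: Φ = 2EA. With Q_enc = σA, Gauss's law gives E = |σ|/(2ε₀).
E = 2πk|σ| = 2π(8.99×10^9)(1.37×10^-7) = 7.74×10^3 N/C.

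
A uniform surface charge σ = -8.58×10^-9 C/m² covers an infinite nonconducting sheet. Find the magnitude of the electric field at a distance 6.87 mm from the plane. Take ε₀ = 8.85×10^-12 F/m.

485 V/m

The symmetry is planar: E is normal to the sheet and the same magnitude on both sides. Take a pillbox straddling the sheet with end-cap area A.
Flux Φ = 2EA and Q_enc = σA, so 2EA = σA/ε₀ ⇒ E = |σ|/(2ε₀), independent of distance.
E = |σ|/(2ε₀) = (8.58×10^-9)/(2·8.85×10^-12) = 485 N/C.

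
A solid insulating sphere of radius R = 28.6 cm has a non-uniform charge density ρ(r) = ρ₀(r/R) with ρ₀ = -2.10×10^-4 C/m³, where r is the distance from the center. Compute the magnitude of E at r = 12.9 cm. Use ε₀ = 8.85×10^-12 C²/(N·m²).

By spherical symmetry E is radial; choose a Gaussian sphere of radius r = 12.9 cm (r < R).
Integrate the density: Q_enc = 4π ∫₀^r ρ₀(r'/R)^1 r'² dr' = 4πρ₀ r^4/(4·R) = -6.388×10^-7 C.
Gauss's law: E·4πr² = Q_enc/ε₀.
E = |Q_enc|/(4πε₀r²) = (6.388e-7)/(4π·8.85×10^-12·(0.129)²) = 3.45×10^5 N/C.

E = 3.45e5 V/m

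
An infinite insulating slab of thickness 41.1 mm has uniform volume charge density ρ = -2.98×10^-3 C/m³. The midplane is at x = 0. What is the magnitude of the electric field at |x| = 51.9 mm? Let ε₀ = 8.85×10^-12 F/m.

The point |x| = 51.9 mm lies outside the slab (half-thickness 0.02055 m). A symmetric pillbox spanning the full slab encloses Q_enc = ρ·d·A.
Flux = 2EA ⇒ E = |ρ|d/(2ε₀), independent of distance outside.
E = (2.98e-3)(0.0411)/(2·8.85×10^-12) = 6.92×10^6 N/C.

|E| ≈ 6.92×10^6 V/m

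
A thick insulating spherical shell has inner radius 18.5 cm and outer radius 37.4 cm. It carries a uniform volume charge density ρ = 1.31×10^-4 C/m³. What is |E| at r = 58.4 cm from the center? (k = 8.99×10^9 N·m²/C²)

Symmetry ⇒ E = E(r) r̂. Gaussian sphere of radius r = 58.4 cm (r > 37.4 cm, enclosing the whole shell).
Q_enc = ρ·(4π/3)(b³ − a³) = (1.31e-4)·(4π/3)·((0.374)³ − (0.185)³) = 2.523×10^-5 C.
Applying ∮E·dA = Q_enc/ε₀ with Φ = E(4πr²):
E = k|Q_enc|/r² = (8.99×10^9)(2.523×10^-5)/(0.584)² = 6.65e5 N/C.

E ≈ 6.65×10^5 N/C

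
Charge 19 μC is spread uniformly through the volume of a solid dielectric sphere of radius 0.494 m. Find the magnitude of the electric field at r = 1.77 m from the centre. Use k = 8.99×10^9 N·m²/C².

Take a concentric spherical Gaussian surface of radius r = 1.77 m (r > R, so the entire charge is enclosed).
Q_enc = 19 μC = 1.90×10^-5 C.
By Gauss's law, ∮E·dA = E·4πr² = Q_enc/ε₀.
E = k|Q_enc|/r² = (8.99×10^9)(1.90×10^-5)/(1.77)² = 5.45e4 N/C.

|E| = 5.45×10^4 N/C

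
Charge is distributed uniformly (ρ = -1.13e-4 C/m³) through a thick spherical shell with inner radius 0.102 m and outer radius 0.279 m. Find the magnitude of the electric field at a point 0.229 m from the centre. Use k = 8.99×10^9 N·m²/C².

E = 8.88×10^5 V/m

By spherical symmetry E is radial; choose a Gaussian sphere of radius r = 0.229 m (within the shell material, 0.102 m < r < 0.279 m).
Enclosed charge is the volume from a to r: Q_enc = (4π/3)ρ(r³ − a³) = -5.182×10^-6 C.
Applying ∮E·dA = Q_enc/ε₀ with Φ = E(4πr²):
E = k|Q_enc|/r² = (8.99×10^9)(5.182e-6)/(0.229)² = 8.88e5 N/C.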